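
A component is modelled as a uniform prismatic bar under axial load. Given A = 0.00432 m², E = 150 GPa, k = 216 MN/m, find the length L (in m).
Model: a uniform prismatic bar under axial load, so k = (A·E) / L.
Solve for L: L = (A·E) / k.
Convert to SI units:
  E = 150 GPa = 1.5 × 10¹¹ Pa
  k = 216 MN/m = 2.16 × 10⁸ N/m
Substitute:
  L = (0.00432 × (1.5 × 10¹¹)) / (2.16 × 10⁸)
  L = 3 m
Final answer: L = 3 m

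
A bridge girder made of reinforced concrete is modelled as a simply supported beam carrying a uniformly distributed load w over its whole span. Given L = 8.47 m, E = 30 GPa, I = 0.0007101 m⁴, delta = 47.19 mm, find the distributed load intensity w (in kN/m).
Model: a simply supported beam carrying a uniformly distributed load w over its whole span, so delta = (5·w·L^4) / (384·E·I).
Solve for w: w = (384·delta·E·I) / (5·L^4).
Convert to SI units:
  E = 30 GPa = 3 × 10¹⁰ Pa
  delta = 47.19 mm = 0.04719 m
Substitute:
  w = (384 × 0.04719 × (3 × 10¹⁰) × 0.0007101) / (5 × 8.47^4)
  w = 15000 N/m
Convert: w = 15000 N/m = 15 kN/m
Final answer: w = 15 kN/m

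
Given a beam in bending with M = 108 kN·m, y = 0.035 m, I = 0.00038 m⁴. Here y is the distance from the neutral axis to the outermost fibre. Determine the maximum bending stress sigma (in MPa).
Model: a beam in bending, so sigma = (M·y) / I.
Convert to SI units:
  M = 108 kN·m = 108000 N·m
Substitute:
  sigma = (108000 × 0.035) / 0.00038
  sigma = 9.947 × 10⁶ Pa
Convert: sigma = 9.947 × 10⁶ Pa = 9.947 MPa
Final answer: sigma = 9.947 MPa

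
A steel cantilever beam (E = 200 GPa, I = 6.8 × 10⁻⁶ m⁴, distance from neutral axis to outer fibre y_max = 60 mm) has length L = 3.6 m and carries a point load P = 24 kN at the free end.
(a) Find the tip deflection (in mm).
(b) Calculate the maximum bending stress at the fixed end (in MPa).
(a) Tip deflection of a cantilever with an end point load: δ = P·L^3 / (3·E·I). Convert P = 24 kN = 24000 N, E = 200 GPa = 2 × 10¹¹ Pa.
  δ = (24000 × 3.6^3) / (3 × (2 × 10¹¹) × (6.8 × 10⁻⁶)) = 0.2744 m = 274.4 mm
(b) Maximum bending moment at the fixed end: M = P·L = 24000 × 3.6 = 86400 N·m. Convert y_max = 60 mm = 0.06 m.
  σ = M·y_max / I = (86400 × 0.06) / (6.8 × 10⁻⁶) = 7.624 × 10⁸ Pa = 762.4 MPa
Final answer: (a) δ = 274.4 mm, (b) σ = 762.4 MPa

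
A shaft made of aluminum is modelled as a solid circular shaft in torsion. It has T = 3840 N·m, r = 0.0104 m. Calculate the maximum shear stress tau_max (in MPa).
Model: a solid circular shaft in torsion, so tau_max = (2·T) / (π·r^3).
Substitute:
  tau_max = (2 × 3840) / (π × 0.0104^3)
  tau_max = 2.173 × 10⁹ Pa
Convert: tau_max = 2.173 × 10⁹ Pa = 2173 MPa
Final answer: tau_max = 2173 MPa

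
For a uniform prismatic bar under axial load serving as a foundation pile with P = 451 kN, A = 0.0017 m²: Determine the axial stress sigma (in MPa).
Model: a uniform prismatic bar under axial load, so sigma = P / A.
Convert to SI units:
  P = 451 kN = 451000 N
Substitute:
  sigma = 451000 / 0.0017
  sigma = 2.653 × 10⁸ Pa
Convert: sigma = 2.653 × 10⁸ Pa = 265.3 MPa
Final answer: sigma = 265.3 MPa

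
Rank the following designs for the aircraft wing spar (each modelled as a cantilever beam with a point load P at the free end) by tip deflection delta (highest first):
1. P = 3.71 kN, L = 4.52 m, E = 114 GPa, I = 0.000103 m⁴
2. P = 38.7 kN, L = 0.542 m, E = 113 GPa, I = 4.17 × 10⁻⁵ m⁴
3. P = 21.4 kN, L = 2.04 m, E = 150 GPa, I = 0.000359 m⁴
Model: a cantilever beam with a point load P at the free end, so delta = (P·L^3) / (3·E·I) (SI units).
  Case 1: delta = (3710 × 4.52^3) / (3 × (1.14 × 10¹¹) × 0.000103) = 0.009726 m = 9.726 mm
  Case 2: delta = (38700 × 0.542^3) / (3 × (1.13 × 10¹¹) × (4.17 × 10⁻⁵)) = 0.0004359 m = 0.4359 mm
  Case 3: delta = (21400 × 2.04^3) / (3 × (1.5 × 10¹¹) × 0.000359) = 0.001125 m = 1.125 mm
Ordering: 9.726 mm (case 1) > 1.125 mm (case 3) > 0.4359 mm (case 2)
Final answer: 1, 3, 2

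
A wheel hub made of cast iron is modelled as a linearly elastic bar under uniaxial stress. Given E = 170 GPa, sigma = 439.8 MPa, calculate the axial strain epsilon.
Model: a linearly elastic bar under uniaxial stress, so sigma = E·epsilon.
Solve for epsilon: epsilon = sigma / E.
Convert to SI units:
  E = 170 GPa = 1.7 × 10¹¹ Pa
  sigma = 439.8 MPa = 4.398 × 10⁸ Pa
Substitute:
  epsilon = (4.398 × 10⁸) / (1.7 × 10¹¹)
  epsilon = 0.002587
Final answer: epsilon = 0.002587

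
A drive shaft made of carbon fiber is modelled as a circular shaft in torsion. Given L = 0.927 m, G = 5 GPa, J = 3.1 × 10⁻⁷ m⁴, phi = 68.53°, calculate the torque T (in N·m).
Model: a circular shaft in torsion, so phi = (T·L) / (G·J).
Solve for T: T = (phi·G·J) / L.
Convert to SI units:
  G = 5 GPa = 5 × 10⁹ Pa
  phi = 68.53° = 1.196 rad
Substitute:
  T = (1.196 × (5 × 10⁹) × (3.1 × 10⁻⁷)) / 0.927
  T = 2000 N·m
Final answer: T = 2000 N·m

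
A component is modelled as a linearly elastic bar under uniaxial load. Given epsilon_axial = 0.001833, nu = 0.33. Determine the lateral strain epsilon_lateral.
Model: a linearly elastic bar under uniaxial load, so epsilon_lateral = -nu·epsilon_axial.
Substitute:
  epsilon_lateral = -(0.33 × 0.001833)
  epsilon_lateral = -0.0006049
Final answer: epsilon_lateral = -0.0006049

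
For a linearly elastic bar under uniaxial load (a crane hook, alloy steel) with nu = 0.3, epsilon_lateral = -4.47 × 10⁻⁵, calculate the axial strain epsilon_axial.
Model: a linearly elastic bar under uniaxial load, so epsilon_lateral = -nu·epsilon_axial.
Solve for epsilon_axial: epsilon_axial = -epsilon_lateral / nu.
Substitute:
  epsilon_axial = -(-4.47 × 10⁻⁵) / 0.3
  epsilon_axial = 0.000149
Final answer: epsilon_axial = 0.000149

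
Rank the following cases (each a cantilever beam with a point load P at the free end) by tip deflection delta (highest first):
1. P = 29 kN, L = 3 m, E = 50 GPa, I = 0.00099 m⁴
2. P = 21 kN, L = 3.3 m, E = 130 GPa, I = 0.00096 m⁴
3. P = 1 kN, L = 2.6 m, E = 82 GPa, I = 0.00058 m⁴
Model: a cantilever beam with a point load P at the free end, so delta = (P·L^3) / (3·E·I) (SI units).
  Case 1: delta = (29000 × 3^3) / (3 × (5 × 10¹⁰) × 0.00099) = 0.005273 m = 5.273 mm
  Case 2: delta = (21000 × 3.3^3) / (3 × (1.3 × 10¹¹) × 0.00096) = 0.002016 m = 2.016 mm
  Case 3: delta = (1000 × 2.6^3) / (3 × (8.2 × 10¹⁰) × 0.00058) = 0.0001232 m = 0.1232 mm
Ordering: 5.273 mm (case 1) > 2.016 mm (case 2) > 0.1232 mm (case 3)
Final answer: 1, 2, 3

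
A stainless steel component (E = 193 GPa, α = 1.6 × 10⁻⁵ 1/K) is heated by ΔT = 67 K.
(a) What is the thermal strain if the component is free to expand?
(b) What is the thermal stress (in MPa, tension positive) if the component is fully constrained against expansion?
(a) Free thermal strain ε_th = α·ΔT = (1.6 × 10⁻⁵) × 67 = 0.001072
(b) Fully constrained, the expansion is suppressed, so σ = -E·α·ΔT. Convert E = 193 GPa = 1.93 × 10¹¹ Pa.
  σ = -(1.93 × 10¹¹) × (1.6 × 10⁻⁵) × 67 = -2.069 × 10⁸ Pa = -206.9 MPa (compressive)
Final answer: (a) ε_th = 0.001072, (b) σ = -206.9 MPa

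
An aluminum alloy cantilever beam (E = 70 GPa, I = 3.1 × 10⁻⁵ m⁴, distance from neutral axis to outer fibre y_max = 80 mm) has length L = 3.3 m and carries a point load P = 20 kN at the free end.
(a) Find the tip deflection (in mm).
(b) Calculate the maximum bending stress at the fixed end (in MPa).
(a) Tip deflection of a cantilever with an end point load: δ = P·L^3 / (3·E·I). Convert P = 20 kN = 20000 N, E = 70 GPa = 7 × 10¹⁰ Pa.
  δ = (20000 × 3.3^3) / (3 × (7 × 10¹⁰) × (3.1 × 10⁻⁵)) = 0.1104 m = 110.4 mm
(b) Maximum bending moment at the fixed end: M = P·L = 20000 × 3.3 = 66000 N·m. Convert y_max = 80 mm = 0.08 m.
  σ = M·y_max / I = (66000 × 0.08) / (3.1 × 10⁻⁵) = 1.703 × 10⁸ Pa = 170.3 MPa
Final answer: (a) δ = 110.4 mm, (b) σ = 170.3 MPa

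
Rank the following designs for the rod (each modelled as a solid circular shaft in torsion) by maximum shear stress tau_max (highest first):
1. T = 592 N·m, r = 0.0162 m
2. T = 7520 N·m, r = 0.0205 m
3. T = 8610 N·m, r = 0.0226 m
Model: a solid circular shaft in torsion, so tau_max = (2·T) / (π·r^3) (SI units).
  Case 1: tau_max = (2 × 592) / (π × 0.0162^3) = 8.865 × 10⁷ Pa = 88.65 MPa
  Case 2: tau_max = (2 × 7520) / (π × 0.0205^3) = 5.557 × 10⁸ Pa = 555.7 MPa
  Case 3: tau_max = (2 × 8610) / (π × 0.0226^3) = 4.749 × 10⁸ Pa = 474.9 MPa
Ordering: 555.7 MPa (case 2) > 474.9 MPa (case 3) > 88.65 MPa (case 1)
Final answer: 2, 3, 1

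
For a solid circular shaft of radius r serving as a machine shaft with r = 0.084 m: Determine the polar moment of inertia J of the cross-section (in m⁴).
Model: a solid circular shaft of radius r, so J = (π·r^4) / 2.
Substitute:
  J = (π × 0.084^4) / 2
  J = 7.821 × 10⁻⁵ m⁴
Final answer: J = 7.821 × 10⁻⁵ m⁴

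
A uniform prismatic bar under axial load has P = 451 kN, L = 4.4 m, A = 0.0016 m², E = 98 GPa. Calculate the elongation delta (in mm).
Model: a uniform prismatic bar under axial load, so delta = (P·L) / (A·E).
Convert to SI units:
  P = 451 kN = 451000 N
  E = 98 GPa = 9.8 × 10¹⁰ Pa
Substitute:
  delta = (451000 × 4.4) / (0.0016 × (9.8 × 10¹⁰))
  delta = 0.01266 m
Convert: delta = 0.01266 m = 12.66 mm
Final answer: delta = 12.66 mm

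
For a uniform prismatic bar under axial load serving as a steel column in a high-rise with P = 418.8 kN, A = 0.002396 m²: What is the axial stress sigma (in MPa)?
Model: a uniform prismatic bar under axial load, so sigma = P / A.
Convert to SI units:
  P = 418.8 kN = 418800 N
Substitute:
  sigma = 418800 / 0.002396
  sigma = 1.748 × 10⁸ Pa
Convert: sigma = 1.748 × 10⁸ Pa = 174.8 MPa
Final answer: sigma = 174.8 MPa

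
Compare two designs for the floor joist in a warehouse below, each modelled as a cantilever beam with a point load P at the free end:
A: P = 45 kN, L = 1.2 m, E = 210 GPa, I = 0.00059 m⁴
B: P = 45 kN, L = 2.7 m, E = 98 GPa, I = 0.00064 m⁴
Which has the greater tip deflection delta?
Model: a cantilever beam with a point load P at the free end, so delta = (P·L^3) / (3·E·I) (SI units).
  A: delta = (45000 × 1.2^3) / (3 × (2.1 × 10¹¹) × 0.00059) = 0.0002092 m = 0.2092 mm
  B: delta = (45000 × 2.7^3) / (3 × (9.8 × 10¹⁰) × 0.00064) = 0.004707 m = 4.707 mm
4.707 mm > 0.2092 mm, so B is larger.
Final answer: B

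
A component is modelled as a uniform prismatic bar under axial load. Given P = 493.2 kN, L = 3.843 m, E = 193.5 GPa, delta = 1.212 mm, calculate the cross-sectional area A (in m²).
Model: a uniform prismatic bar under axial load, so delta = (P·L) / (A·E).
Solve for A: A = (P·L) / (delta·E).
Convert to SI units:
  P = 493.2 kN = 493200 N
  E = 193.5 GPa = 1.935 × 10¹¹ Pa
  delta = 1.212 mm = 0.001212 m
Substitute:
  A = (493200 × 3.843) / (0.001212 × (1.935 × 10¹¹))
  A = 0.008082 m²
Final answer: A = 0.008082 m²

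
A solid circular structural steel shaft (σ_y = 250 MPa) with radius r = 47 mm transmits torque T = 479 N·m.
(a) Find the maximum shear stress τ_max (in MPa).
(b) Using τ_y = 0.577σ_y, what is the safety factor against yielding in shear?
(a) For a solid circular shaft, τ_max = T·r/J with J = π·r^4/2, i.e. τ_max = 2·T / (π·r^3). Convert r = 47 mm = 0.047 m.
  τ_max = (2 × 479) / (π × 0.047^3) = 2.937 × 10⁶ Pa = 2.937 MPa
(b) τ_y = 0.577 × 250 = 144.25 MPa
  SF = τ_y/τ_max = 144.25 / 2.937 = 49.11
Final answer: (a) τ_max = 2.937 MPa, (b) SF = 49.11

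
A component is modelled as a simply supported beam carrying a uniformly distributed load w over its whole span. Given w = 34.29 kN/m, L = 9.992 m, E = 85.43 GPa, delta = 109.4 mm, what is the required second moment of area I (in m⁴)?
Model: a simply supported beam carrying a uniformly distributed load w over its whole span, so delta = (5·w·L^4) / (384·E·I).
Solve for I: I = (5·w·L^4) / (384·delta·E).
Convert to SI units:
  w = 34.29 kN/m = 34290 N/m
  E = 85.43 GPa = 8.543 × 10¹⁰ Pa
  delta = 109.4 mm = 0.1094 m
Substitute:
  I = (5 × 34290 × 9.992^4) / (384 × 0.1094 × (8.543 × 10¹⁰))
  I = 0.0004762 m⁴
Final answer: I = 0.0004762 m⁴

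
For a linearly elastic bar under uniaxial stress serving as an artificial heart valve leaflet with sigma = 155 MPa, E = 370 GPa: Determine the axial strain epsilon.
Model: a linearly elastic bar under uniaxial stress, so epsilon = sigma / E.
Convert to SI units:
  sigma = 155 MPa = 1.55 × 10⁸ Pa
  E = 370 GPa = 3.7 × 10¹¹ Pa
Substitute:
  epsilon = (1.55 × 10⁸) / (3.7 × 10¹¹)
  epsilon = 0.0004189
Final answer: epsilon = 0.0004189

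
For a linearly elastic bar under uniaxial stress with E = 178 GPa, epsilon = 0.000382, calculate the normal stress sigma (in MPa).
Model: a linearly elastic bar under uniaxial stress, so epsilon = sigma / E.
Solve for sigma: sigma = epsilon·E.
Convert to SI units:
  E = 178 GPa = 1.78 × 10¹¹ Pa
Substitute:
  sigma = 0.000382 × (1.78 × 10¹¹)
  sigma = 6.8 × 10⁷ Pa
Convert: sigma = 6.8 × 10⁷ Pa = 68 MPa
Final answer: sigma = 68 MPa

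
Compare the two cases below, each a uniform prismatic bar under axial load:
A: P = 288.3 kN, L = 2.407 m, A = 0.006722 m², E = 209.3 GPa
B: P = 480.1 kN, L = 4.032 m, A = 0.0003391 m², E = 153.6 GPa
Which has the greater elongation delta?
Model: a uniform prismatic bar under axial load, so delta = (P·L) / (A·E) (SI units).
  A: delta = (288300 × 2.407) / (0.006722 × (2.093 × 10¹¹)) = 0.0004932 m = 0.4932 mm
  B: delta = (480100 × 4.032) / (0.0003391 × (1.536 × 10¹¹)) = 0.03716 m = 37.16 mm
37.16 mm > 0.4932 mm, so B is larger.
Final answer: B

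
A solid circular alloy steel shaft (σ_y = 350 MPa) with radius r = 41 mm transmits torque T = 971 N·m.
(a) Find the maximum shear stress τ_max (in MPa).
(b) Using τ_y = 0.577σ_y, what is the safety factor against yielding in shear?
(a) For a solid circular shaft, τ_max = T·r/J with J = π·r^4/2, i.e. τ_max = 2·T / (π·r^3). Convert r = 41 mm = 0.041 m.
  τ_max = (2 × 971) / (π × 0.041^3) = 8.969 × 10⁶ Pa = 8.969 MPa
(b) τ_y = 0.577 × 350 = 201.95 MPa
  SF = τ_y/τ_max = 201.95 / 8.969 = 22.52
Final answer: (a) τ_max = 8.969 MPa, (b) SF = 22.52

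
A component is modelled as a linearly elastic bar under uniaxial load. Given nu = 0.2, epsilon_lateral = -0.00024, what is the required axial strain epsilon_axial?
Model: a linearly elastic bar under uniaxial load, so epsilon_lateral = -nu·epsilon_axial.
Solve for epsilon_axial: epsilon_axial = -epsilon_lateral / nu.
Substitute:
  epsilon_axial = -(-0.00024) / 0.2
  epsilon_axial = 0.0012
Final answer: epsilon_axial = 0.0012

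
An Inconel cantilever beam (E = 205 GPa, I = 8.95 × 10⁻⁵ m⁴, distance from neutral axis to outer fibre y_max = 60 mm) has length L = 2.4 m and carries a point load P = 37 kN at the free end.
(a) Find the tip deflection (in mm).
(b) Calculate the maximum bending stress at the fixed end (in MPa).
(a) Tip deflection of a cantilever with an end point load: δ = P·L^3 / (3·E·I). Convert P = 37 kN = 37000 N, E = 205 GPa = 2.05 × 10¹¹ Pa.
  δ = (37000 × 2.4^3) / (3 × (2.05 × 10¹¹) × (8.95 × 10⁻⁵)) = 0.009293 m = 9.293 mm
(b) Maximum bending moment at the fixed end: M = P·L = 37000 × 2.4 = 88800 N·m. Convert y_max = 60 mm = 0.06 m.
  σ = M·y_max / I = (88800 × 0.06) / (8.95 × 10⁻⁵) = 5.953 × 10⁷ Pa = 59.53 MPa
Final answer: (a) δ = 9.293 mm, (b) σ = 59.53 MPa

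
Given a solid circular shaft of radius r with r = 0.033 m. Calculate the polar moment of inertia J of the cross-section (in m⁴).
Model: a solid circular shaft of radius r, so J = (π·r^4) / 2.
Substitute:
  J = (π × 0.033^4) / 2
  J = 1.863 × 10⁻⁶ m⁴
Final answer: J = 1.863 × 10⁻⁶ m⁴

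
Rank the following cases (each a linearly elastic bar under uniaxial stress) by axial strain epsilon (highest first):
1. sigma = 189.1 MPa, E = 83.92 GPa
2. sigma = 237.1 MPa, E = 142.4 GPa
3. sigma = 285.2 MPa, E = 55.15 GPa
Model: a linearly elastic bar under uniaxial stress, so epsilon = sigma / E (SI units).
  Case 1: epsilon = (1.891 × 10⁸) / (8.392 × 10¹⁰) = 0.002253
  Case 2: epsilon = (2.371 × 10⁸) / (1.424 × 10¹¹) = 0.001665
  Case 3: epsilon = (2.852 × 10⁸) / (5.515 × 10¹⁰) = 0.005171
Ordering: 0.005171 (case 3) > 0.002253 (case 1) > 0.001665 (case 2)
Final answer: 3, 1, 2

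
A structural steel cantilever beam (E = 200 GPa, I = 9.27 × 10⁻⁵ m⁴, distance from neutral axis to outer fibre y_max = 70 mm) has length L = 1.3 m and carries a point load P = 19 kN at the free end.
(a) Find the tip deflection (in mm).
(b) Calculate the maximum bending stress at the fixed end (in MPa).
(a) Tip deflection of a cantilever with an end point load: δ = P·L^3 / (3·E·I). Convert P = 19 kN = 19000 N, E = 200 GPa = 2 × 10¹¹ Pa.
  δ = (19000 × 1.3^3) / (3 × (2 × 10¹¹) × (9.27 × 10⁻⁵)) = 0.0007505 m = 0.7505 mm
(b) Maximum bending moment at the fixed end: M = P·L = 19000 × 1.3 = 24700 N·m. Convert y_max = 70 mm = 0.07 m.
  σ = M·y_max / I = (24700 × 0.07) / (9.27 × 10⁻⁵) = 1.865 × 10⁷ Pa = 18.65 MPa
Final answer: (a) δ = 0.7505 mm, (b) σ = 18.65 MPa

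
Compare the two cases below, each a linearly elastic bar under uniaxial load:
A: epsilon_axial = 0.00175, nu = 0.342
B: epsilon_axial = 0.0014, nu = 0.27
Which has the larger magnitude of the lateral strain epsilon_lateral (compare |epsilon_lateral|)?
Model: a linearly elastic bar under uniaxial load, so epsilon_lateral = -nu·epsilon_axial (SI units).
  A: epsilon_lateral = -(0.342 × 0.00175) = -0.0005985
  B: epsilon_lateral = -(0.27 × 0.0014) = -0.000378
|epsilon_lateral|: A = 0.0005985, B = 0.000378, so A is larger in magnitude.
Final answer: A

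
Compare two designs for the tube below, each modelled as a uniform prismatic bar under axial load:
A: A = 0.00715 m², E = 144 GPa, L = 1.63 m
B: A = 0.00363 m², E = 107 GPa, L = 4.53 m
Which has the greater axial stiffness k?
Model: a uniform prismatic bar under axial load, so k = (A·E) / L (SI units).
  A: k = (0.00715 × (1.44 × 10¹¹)) / 1.63 = 6.317 × 10⁸ N/m = 631.7 MN/m
  B: k = (0.00363 × (1.07 × 10¹¹)) / 4.53 = 8.574 × 10⁷ N/m = 85.74 MN/m
631.7 MN/m > 85.74 MN/m, so A is larger.
Final answer: A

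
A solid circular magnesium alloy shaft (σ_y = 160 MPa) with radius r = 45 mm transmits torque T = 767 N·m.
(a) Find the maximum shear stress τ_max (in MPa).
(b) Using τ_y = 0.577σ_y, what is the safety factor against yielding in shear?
(a) For a solid circular shaft, τ_max = T·r/J with J = π·r^4/2, i.e. τ_max = 2·T / (π·r^3). Convert r = 45 mm = 0.045 m.
  τ_max = (2 × 767) / (π × 0.045^3) = 5.358 × 10⁶ Pa = 5.358 MPa
(b) τ_y = 0.577 × 160 = 92.32 MPa
  SF = τ_y/τ_max = 92.32 / 5.358 = 17.23
Final answer: (a) τ_max = 5.358 MPa, (b) SF = 17.23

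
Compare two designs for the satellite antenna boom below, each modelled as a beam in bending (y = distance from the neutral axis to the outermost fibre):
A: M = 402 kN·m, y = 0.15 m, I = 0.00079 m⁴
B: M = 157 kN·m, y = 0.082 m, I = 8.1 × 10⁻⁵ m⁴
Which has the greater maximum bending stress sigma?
Model: a beam in bending (y = distance from the neutral axis to the outermost fibre), so sigma = (M·y) / I (SI units).
  A: sigma = (402000 × 0.15) / 0.00079 = 7.633 × 10⁷ Pa = 76.33 MPa
  B: sigma = (157000 × 0.082) / (8.1 × 10⁻⁵) = 1.589 × 10⁸ Pa = 158.9 MPa
158.9 MPa > 76.33 MPa, so B is larger.
Final answer: B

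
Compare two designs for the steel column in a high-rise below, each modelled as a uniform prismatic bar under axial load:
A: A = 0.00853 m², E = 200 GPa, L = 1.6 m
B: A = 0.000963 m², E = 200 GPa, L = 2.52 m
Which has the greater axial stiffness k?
Model: a uniform prismatic bar under axial load, so k = (A·E) / L (SI units).
  A: k = (0.00853 × (2 × 10¹¹)) / 1.6 = 1.066 × 10⁹ N/m = 1066 MN/m
  B: k = (0.000963 × (2 × 10¹¹)) / 2.52 = 7.643 × 10⁷ N/m = 76.43 MN/m
1066 MN/m > 76.43 MN/m, so A is larger.
Final answer: A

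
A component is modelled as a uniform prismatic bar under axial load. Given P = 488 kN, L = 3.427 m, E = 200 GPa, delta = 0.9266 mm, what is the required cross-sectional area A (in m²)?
Model: a uniform prismatic bar under axial load, so delta = (P·L) / (A·E).
Solve for A: A = (P·L) / (delta·E).
Convert to SI units:
  P = 488 kN = 488000 N
  E = 200 GPa = 2 × 10¹¹ Pa
  delta = 0.9266 mm = 0.0009266 m
Substitute:
  A = (488000 × 3.427) / (0.0009266 × (2 × 10¹¹))
  A = 0.009024 m²
Final answer: A = 0.009024 m²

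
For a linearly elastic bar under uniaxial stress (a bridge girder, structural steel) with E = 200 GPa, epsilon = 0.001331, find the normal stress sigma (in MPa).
Model: a linearly elastic bar under uniaxial stress, so epsilon = sigma / E.
Solve for sigma: sigma = epsilon·E.
Convert to SI units:
  E = 200 GPa = 2 × 10¹¹ Pa
Substitute:
  sigma = 0.001331 × (2 × 10¹¹)
  sigma = 2.662 × 10⁸ Pa
Convert: sigma = 2.662 × 10⁸ Pa = 266.2 MPa
Final answer: sigma = 266.2 MPa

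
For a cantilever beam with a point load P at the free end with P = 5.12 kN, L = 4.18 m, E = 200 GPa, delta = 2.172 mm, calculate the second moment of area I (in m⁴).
Model: a cantilever beam with a point load P at the free end, so delta = (P·L^3) / (3·E·I).
Solve for I: I = (P·L^3) / (3·delta·E).
Convert to SI units:
  P = 5.12 kN = 5120 N
  E = 200 GPa = 2 × 10¹¹ Pa
  delta = 2.172 mm = 0.002172 m
Substitute:
  I = (5120 × 4.18^3) / (3 × 0.002172 × (2 × 10¹¹))
  I = 0.0002869 m⁴
Final answer: I = 0.0002869 m⁴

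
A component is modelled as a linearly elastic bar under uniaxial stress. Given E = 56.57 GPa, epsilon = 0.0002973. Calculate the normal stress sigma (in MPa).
Model: a linearly elastic bar under uniaxial stress, so sigma = E·epsilon.
Convert to SI units:
  E = 56.57 GPa = 5.657 × 10¹⁰ Pa
Substitute:
  sigma = (5.657 × 10¹⁰) × 0.0002973
  sigma = 1.682 × 10⁷ Pa
Convert: sigma = 1.682 × 10⁷ Pa = 16.82 MPa
Final answer: sigma = 16.82 MPa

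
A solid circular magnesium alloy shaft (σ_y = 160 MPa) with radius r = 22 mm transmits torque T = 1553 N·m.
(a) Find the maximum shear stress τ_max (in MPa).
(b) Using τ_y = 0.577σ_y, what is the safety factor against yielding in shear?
(a) For a solid circular shaft, τ_max = T·r/J with J = π·r^4/2, i.e. τ_max = 2·T / (π·r^3). Convert r = 22 mm = 0.022 m.
  τ_max = (2 × 1553) / (π × 0.022^3) = 9.285 × 10⁷ Pa = 92.85 MPa
(b) τ_y = 0.577 × 160 = 92.32 MPa
  SF = τ_y/τ_max = 92.32 / 92.85 = 0.9943
Final answer: (a) τ_max = 92.85 MPa, (b) SF = 0.9943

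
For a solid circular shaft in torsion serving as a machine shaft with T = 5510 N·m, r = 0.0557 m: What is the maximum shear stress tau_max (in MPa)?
Model: a solid circular shaft in torsion, so tau_max = (2·T) / (π·r^3).
Substitute:
  tau_max = (2 × 5510) / (π × 0.0557^3)
  tau_max = 2.03 × 10⁷ Pa
Convert: tau_max = 2.03 × 10⁷ Pa = 20.3 MPa
Final answer: tau_max = 20.3 MPa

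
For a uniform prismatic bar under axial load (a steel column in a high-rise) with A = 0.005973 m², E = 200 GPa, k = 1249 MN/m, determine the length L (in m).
Model: a uniform prismatic bar under axial load, so k = (A·E) / L.
Solve for L: L = (A·E) / k.
Convert to SI units:
  E = 200 GPa = 2 × 10¹¹ Pa
  k = 1249 MN/m = 1.249 × 10⁹ N/m
Substitute:
  L = (0.005973 × (2 × 10¹¹)) / (1.249 × 10⁹)
  L = 0.9564 m
Final answer: L = 0.9564 m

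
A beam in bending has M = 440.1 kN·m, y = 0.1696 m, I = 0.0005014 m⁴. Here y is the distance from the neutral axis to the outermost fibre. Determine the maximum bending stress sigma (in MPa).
Model: a beam in bending, so sigma = (M·y) / I.
Convert to SI units:
  M = 440.1 kN·m = 440100 N·m
Substitute:
  sigma = (440100 × 0.1696) / 0.0005014
  sigma = 1.489 × 10⁸ Pa
Convert: sigma = 1.489 × 10⁸ Pa = 148.9 MPa
Final answer: sigma = 148.9 MPa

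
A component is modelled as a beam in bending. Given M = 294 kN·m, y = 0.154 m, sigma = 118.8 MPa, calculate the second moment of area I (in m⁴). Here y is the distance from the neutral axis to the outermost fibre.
Model: a beam in bending, so sigma = (M·y) / I.
Solve for I: I = (M·y) / sigma.
Convert to SI units:
  M = 294 kN·m = 294000 N·m
  sigma = 118.8 MPa = 1.188 × 10⁸ Pa
Substitute:
  I = (294000 × 0.154) / (1.188 × 10⁸)
  I = 0.0003811 m⁴
Final answer: I = 0.0003811 m⁴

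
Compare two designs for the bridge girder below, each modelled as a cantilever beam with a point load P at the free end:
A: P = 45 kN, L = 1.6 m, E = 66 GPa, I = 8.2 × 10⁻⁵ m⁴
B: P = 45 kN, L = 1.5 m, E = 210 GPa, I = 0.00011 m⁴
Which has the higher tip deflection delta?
Model: a cantilever beam with a point load P at the free end, so delta = (P·L^3) / (3·E·I) (SI units).
  A: delta = (45000 × 1.6^3) / (3 × (6.6 × 10¹⁰) × (8.2 × 10⁻⁵)) = 0.01135 m = 11.35 mm
  B: delta = (45000 × 1.5^3) / (3 × (2.1 × 10¹¹) × 0.00011) = 0.002192 m = 2.192 mm
11.35 mm > 2.192 mm, so A is larger.
Final answer: A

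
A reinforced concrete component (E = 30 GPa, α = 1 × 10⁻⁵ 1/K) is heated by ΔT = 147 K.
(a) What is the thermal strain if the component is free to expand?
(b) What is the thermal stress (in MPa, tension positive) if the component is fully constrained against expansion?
(a) Free thermal strain ε_th = α·ΔT = (1 × 10⁻⁵) × 147 = 0.00147
(b) Fully constrained, the expansion is suppressed, so σ = -E·α·ΔT. Convert E = 30 GPa = 3 × 10¹⁰ Pa.
  σ = -(3 × 10¹⁰) × (1 × 10⁻⁵) × 147 = -4.41 × 10⁷ Pa = -44.1 MPa (compressive)
Final answer: (a) ε_th = 0.00147, (b) σ = -44.1 MPa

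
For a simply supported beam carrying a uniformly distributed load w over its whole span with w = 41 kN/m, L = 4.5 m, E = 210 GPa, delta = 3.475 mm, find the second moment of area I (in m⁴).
Model: a simply supported beam carrying a uniformly distributed load w over its whole span, so delta = (5·w·L^4) / (384·E·I).
Solve for I: I = (5·w·L^4) / (384·delta·E).
Convert to SI units:
  w = 41 kN/m = 41000 N/m
  E = 210 GPa = 2.1 × 10¹¹ Pa
  delta = 3.475 mm = 0.003475 m
Substitute:
  I = (5 × 41000 × 4.5^4) / (384 × 0.003475 × (2.1 × 10¹¹))
  I = 0.0003 m⁴
Final answer: I = 0.0003 m⁴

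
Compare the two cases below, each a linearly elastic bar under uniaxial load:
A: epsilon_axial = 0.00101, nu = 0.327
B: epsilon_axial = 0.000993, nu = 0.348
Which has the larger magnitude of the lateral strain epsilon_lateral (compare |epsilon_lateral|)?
Model: a linearly elastic bar under uniaxial load, so epsilon_lateral = -nu·epsilon_axial (SI units).
  A: epsilon_lateral = -(0.327 × 0.00101) = -0.0003303
  B: epsilon_lateral = -(0.348 × 0.000993) = -0.0003456
|epsilon_lateral|: A = 0.0003303, B = 0.0003456, so B is larger in magnitude.
Final answer: B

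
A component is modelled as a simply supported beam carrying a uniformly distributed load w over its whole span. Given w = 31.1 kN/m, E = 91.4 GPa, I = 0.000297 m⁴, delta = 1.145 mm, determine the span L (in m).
Model: a simply supported beam carrying a uniformly distributed load w over its whole span, so delta = (5·w·L^4) / (384·E·I).
Solve for L: L = ((384·delta·E·I) / (5·w))^(1/4).
Convert to SI units:
  w = 31.1 kN/m = 31100 N/m
  E = 91.4 GPa = 9.14 × 10¹⁰ Pa
  delta = 1.145 mm = 0.001145 m
Substitute:
  L = ((384 × 0.001145 × (9.14 × 10¹⁰) × 0.000297) / (5 × 31100))^(1/4)
  L = 2.96 m
Final answer: L = 2.96 m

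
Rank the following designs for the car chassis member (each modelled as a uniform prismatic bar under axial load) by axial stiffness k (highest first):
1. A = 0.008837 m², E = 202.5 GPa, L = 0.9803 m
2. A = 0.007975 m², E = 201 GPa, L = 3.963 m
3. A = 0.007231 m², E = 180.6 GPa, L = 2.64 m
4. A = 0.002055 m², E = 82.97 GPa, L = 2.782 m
Model: a uniform prismatic bar under axial load, so k = (A·E) / L (SI units).
  Case 1: k = (0.008837 × (2.025 × 10¹¹)) / 0.9803 = 1.825 × 10⁹ N/m = 1825 MN/m
  Case 2: k = (0.007975 × (2.01 × 10¹¹)) / 3.963 = 4.045 × 10⁸ N/m = 404.5 MN/m
  Case 3: k = (0.007231 × (1.806 × 10¹¹)) / 2.64 = 4.947 × 10⁸ N/m = 494.7 MN/m
  Case 4: k = (0.002055 × (8.297 × 10¹⁰)) / 2.782 = 6.129 × 10⁷ N/m = 61.29 MN/m
Ordering: 1825 MN/m (case 1) > 494.7 MN/m (case 3) > 404.5 MN/m (case 2) > 61.29 MN/m (case 4)
Final answer: 1, 3, 2, 4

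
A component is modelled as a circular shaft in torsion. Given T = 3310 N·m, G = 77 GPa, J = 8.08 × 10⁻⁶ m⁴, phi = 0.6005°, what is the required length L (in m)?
Model: a circular shaft in torsion, so phi = (T·L) / (G·J).
Solve for L: L = (phi·G·J) / T.
Convert to SI units:
  G = 77 GPa = 7.7 × 10¹⁰ Pa
  phi = 0.6005° = 0.01048 rad
Substitute:
  L = (0.01048 × (7.7 × 10¹⁰) × (8.08 × 10⁻⁶)) / 3310
  L = 1.97 m
Final answer: L = 1.97 m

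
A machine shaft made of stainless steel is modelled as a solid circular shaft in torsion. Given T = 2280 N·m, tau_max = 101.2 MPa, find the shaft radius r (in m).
Model: a solid circular shaft in torsion, so tau_max = (2·T) / (π·r^3).
Solve for r: r = ((2·T) / (π·tau_max))^(1/3).
Convert to SI units:
  tau_max = 101.2 MPa = 1.012 × 10⁸ Pa
Substitute:
  r = ((2 × 2280) / (π × (1.012 × 10⁸)))^(1/3)
  r = 0.0243 m
Final answer: r = 0.0243 m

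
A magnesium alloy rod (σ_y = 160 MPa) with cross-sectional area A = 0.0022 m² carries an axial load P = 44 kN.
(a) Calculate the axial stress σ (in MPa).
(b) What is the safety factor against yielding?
(a) Axial stress σ = P/A. Convert P = 44 kN = 44000 N.
  σ = 44000 / 0.0022 = 2 × 10⁷ Pa = 20 MPa
(b) Safety factor SF = σ_y/σ = 160 / 20 = 8
Final answer: (a) σ = 20 MPa, (b) SF = 8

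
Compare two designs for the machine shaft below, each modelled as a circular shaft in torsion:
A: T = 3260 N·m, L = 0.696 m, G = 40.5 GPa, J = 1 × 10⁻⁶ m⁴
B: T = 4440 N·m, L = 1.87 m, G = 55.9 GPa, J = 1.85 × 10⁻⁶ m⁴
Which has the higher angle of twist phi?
Model: a circular shaft in torsion, so phi = (T·L) / (G·J) (SI units).
  A: phi = (3260 × 0.696) / ((4.05 × 10¹⁰) × (1 × 10⁻⁶)) = 0.05602 rad = 3.21°
  B: phi = (4440 × 1.87) / ((5.59 × 10¹⁰) × (1.85 × 10⁻⁶)) = 0.08029 rad = 4.6°
4.6° > 3.21°, so B is larger.
Final answer: B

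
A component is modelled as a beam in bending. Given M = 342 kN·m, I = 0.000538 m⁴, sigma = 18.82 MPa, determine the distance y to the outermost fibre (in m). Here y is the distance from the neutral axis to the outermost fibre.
Model: a beam in bending, so sigma = (M·y) / I.
Solve for y: y = (sigma·I) / M.
Convert to SI units:
  M = 342 kN·m = 342000 N·m
  sigma = 18.82 MPa = 1.882 × 10⁷ Pa
Substitute:
  y = ((1.882 × 10⁷) × 0.000538) / 342000
  y = 0.02961 m
Final answer: y = 0.02961 m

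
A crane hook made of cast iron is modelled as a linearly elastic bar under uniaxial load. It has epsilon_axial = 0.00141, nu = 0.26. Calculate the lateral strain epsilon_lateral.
Model: a linearly elastic bar under uniaxial load, so epsilon_lateral = -nu·epsilon_axial.
Substitute:
  epsilon_lateral = -(0.26 × 0.00141)
  epsilon_lateral = -0.0003666
Final answer: epsilon_lateral = -0.0003666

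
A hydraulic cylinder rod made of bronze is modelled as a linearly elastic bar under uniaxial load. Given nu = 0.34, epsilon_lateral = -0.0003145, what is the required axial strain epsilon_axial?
Model: a linearly elastic bar under uniaxial load, so epsilon_lateral = -nu·epsilon_axial.
Solve for epsilon_axial: epsilon_axial = -epsilon_lateral / nu.
Substitute:
  epsilon_axial = -(-0.0003145) / 0.34
  epsilon_axial = 0.000925
Final answer: epsilon_axial = 0.000925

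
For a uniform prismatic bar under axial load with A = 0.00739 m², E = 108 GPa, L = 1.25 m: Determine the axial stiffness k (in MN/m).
Model: a uniform prismatic bar under axial load, so k = (A·E) / L.
Convert to SI units:
  E = 108 GPa = 1.08 × 10¹¹ Pa
Substitute:
  k = (0.00739 × (1.08 × 10¹¹)) / 1.25
  k = 6.385 × 10⁸ N/m
Convert: k = 6.385 × 10⁸ N/m = 638.5 MN/m
Final answer: k = 638.5 MN/m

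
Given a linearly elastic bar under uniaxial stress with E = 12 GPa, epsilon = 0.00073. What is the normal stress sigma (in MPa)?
Model: a linearly elastic bar under uniaxial stress, so sigma = E·epsilon.
Convert to SI units:
  E = 12 GPa = 1.2 × 10¹⁰ Pa
Substitute:
  sigma = (1.2 × 10¹⁰) × 0.00073
  sigma = 8.76 × 10⁶ Pa
Convert: sigma = 8.76 × 10⁶ Pa = 8.76 MPa
Final answer: sigma = 8.76 MPa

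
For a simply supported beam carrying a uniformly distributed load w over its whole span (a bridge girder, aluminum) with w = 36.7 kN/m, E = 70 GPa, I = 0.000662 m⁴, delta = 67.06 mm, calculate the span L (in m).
Model: a simply supported beam carrying a uniformly distributed load w over its whole span, so delta = (5·w·L^4) / (384·E·I).
Solve for L: L = ((384·delta·E·I) / (5·w))^(1/4).
Convert to SI units:
  w = 36.7 kN/m = 36700 N/m
  E = 70 GPa = 7 × 10¹⁰ Pa
  delta = 67.06 mm = 0.06706 m
Substitute:
  L = ((384 × 0.06706 × (7 × 10¹⁰) × 0.000662) / (5 × 36700))^(1/4)
  L = 8.98 m
Final answer: L = 8.98 m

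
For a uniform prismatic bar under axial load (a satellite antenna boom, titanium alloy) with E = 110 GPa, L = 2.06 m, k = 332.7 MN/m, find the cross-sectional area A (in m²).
Model: a uniform prismatic bar under axial load, so k = (A·E) / L.
Solve for A: A = (k·L) / E.
Convert to SI units:
  E = 110 GPa = 1.1 × 10¹¹ Pa
  k = 332.7 MN/m = 3.327 × 10⁸ N/m
Substitute:
  A = ((3.327 × 10⁸) × 2.06) / (1.1 × 10¹¹)
  A = 0.006231 m²
Final answer: A = 0.006231 m²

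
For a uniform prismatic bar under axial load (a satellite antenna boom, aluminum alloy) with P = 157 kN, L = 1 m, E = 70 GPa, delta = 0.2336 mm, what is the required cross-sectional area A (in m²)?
Model: a uniform prismatic bar under axial load, so delta = (P·L) / (A·E).
Solve for A: A = (P·L) / (delta·E).
Convert to SI units:
  P = 157 kN = 157000 N
  E = 70 GPa = 7 × 10¹⁰ Pa
  delta = 0.2336 mm = 0.0002336 m
Substitute:
  A = (157000 × 1) / (0.0002336 × (7 × 10¹⁰))
  A = 0.009601 m²
Final answer: A = 0.009601 m²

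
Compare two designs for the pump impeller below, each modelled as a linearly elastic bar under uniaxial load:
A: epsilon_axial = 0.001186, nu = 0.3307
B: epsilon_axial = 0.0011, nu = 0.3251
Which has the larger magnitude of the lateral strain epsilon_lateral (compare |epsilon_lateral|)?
Model: a linearly elastic bar under uniaxial load, so epsilon_lateral = -nu·epsilon_axial (SI units).
  A: epsilon_lateral = -(0.3307 × 0.001186) = -0.0003922
  B: epsilon_lateral = -(0.3251 × 0.0011) = -0.0003576
|epsilon_lateral|: A = 0.0003922, B = 0.0003576, so A is larger in magnitude.
Final answer: A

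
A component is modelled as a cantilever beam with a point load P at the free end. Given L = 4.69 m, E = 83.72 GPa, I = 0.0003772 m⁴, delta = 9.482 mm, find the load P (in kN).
Model: a cantilever beam with a point load P at the free end, so delta = (P·L^3) / (3·E·I).
Solve for P: P = (3·delta·E·I) / L^3.
Convert to SI units:
  E = 83.72 GPa = 8.372 × 10¹⁰ Pa
  delta = 9.482 mm = 0.009482 m
Substitute:
  P = (3 × 0.009482 × (8.372 × 10¹⁰) × 0.0003772) / 4.69^3
  P = 8708 N
Convert: P = 8708 N = 8.708 kN
Final answer: P = 8.708 kN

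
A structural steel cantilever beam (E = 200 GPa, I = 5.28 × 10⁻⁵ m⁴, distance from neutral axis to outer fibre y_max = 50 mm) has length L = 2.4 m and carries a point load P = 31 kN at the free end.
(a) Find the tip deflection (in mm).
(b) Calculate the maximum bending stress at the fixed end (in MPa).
(a) Tip deflection of a cantilever with an end point load: δ = P·L^3 / (3·E·I). Convert P = 31 kN = 31000 N, E = 200 GPa = 2 × 10¹¹ Pa.
  δ = (31000 × 2.4^3) / (3 × (2 × 10¹¹) × (5.28 × 10⁻⁵)) = 0.01353 m = 13.53 mm
(b) Maximum bending moment at the fixed end: M = P·L = 31000 × 2.4 = 74400 N·m. Convert y_max = 50 mm = 0.05 m.
  σ = M·y_max / I = (74400 × 0.05) / (5.28 × 10⁻⁵) = 7.045 × 10⁷ Pa = 70.45 MPa
Final answer: (a) δ = 13.53 mm, (b) σ = 70.45 MPa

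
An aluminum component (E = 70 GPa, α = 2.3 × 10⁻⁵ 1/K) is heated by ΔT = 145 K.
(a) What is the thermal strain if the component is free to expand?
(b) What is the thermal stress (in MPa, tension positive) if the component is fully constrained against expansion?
(a) Free thermal strain ε_th = α·ΔT = (2.3 × 10⁻⁵) × 145 = 0.003335
(b) Fully constrained, the expansion is suppressed, so σ = -E·α·ΔT. Convert E = 70 GPa = 7 × 10¹⁰ Pa.
  σ = -(7 × 10¹⁰) × (2.3 × 10⁻⁵) × 145 = -2.334 × 10⁸ Pa = -233.4 MPa (compressive)
Final answer: (a) ε_th = 0.003335, (b) σ = -233.4 MPa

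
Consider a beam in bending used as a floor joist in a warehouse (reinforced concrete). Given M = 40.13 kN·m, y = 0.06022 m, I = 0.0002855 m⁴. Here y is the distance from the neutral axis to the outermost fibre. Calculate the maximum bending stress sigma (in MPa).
Model: a beam in bending, so sigma = (M·y) / I.
Convert to SI units:
  M = 40.13 kN·m = 40130 N·m
Substitute:
  sigma = (40130 × 0.06022) / 0.0002855
  sigma = 8.465 × 10⁶ Pa
Convert: sigma = 8.465 × 10⁶ Pa = 8.465 MPa
Final answer: sigma = 8.465 MPa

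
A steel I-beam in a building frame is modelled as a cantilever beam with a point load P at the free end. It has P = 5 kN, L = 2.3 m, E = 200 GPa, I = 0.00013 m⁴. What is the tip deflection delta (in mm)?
Model: a cantilever beam with a point load P at the free end, so delta = (P·L^3) / (3·E·I).
Convert to SI units:
  P = 5 kN = 5000 N
  E = 200 GPa = 2 × 10¹¹ Pa
Substitute:
  delta = (5000 × 2.3^3) / (3 × (2 × 10¹¹) × 0.00013)
  delta = 0.0007799 m
Convert: delta = 0.0007799 m = 0.7799 mm
Final answer: delta = 0.7799 mm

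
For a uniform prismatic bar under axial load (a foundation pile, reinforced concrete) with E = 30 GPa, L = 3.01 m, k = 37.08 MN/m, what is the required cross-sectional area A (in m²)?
Model: a uniform prismatic bar under axial load, so k = (A·E) / L.
Solve for A: A = (k·L) / E.
Convert to SI units:
  E = 30 GPa = 3 × 10¹⁰ Pa
  k = 37.08 MN/m = 3.708 × 10⁷ N/m
Substitute:
  A = ((3.708 × 10⁷) × 3.01) / (3 × 10¹⁰)
  A = 0.00372 m²
Final answer: A = 0.00372 m²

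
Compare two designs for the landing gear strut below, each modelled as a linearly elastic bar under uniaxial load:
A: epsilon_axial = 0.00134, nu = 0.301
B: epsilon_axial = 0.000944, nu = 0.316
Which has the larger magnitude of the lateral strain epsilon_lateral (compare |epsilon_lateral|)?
Model: a linearly elastic bar under uniaxial load, so epsilon_lateral = -nu·epsilon_axial (SI units).
  A: epsilon_lateral = -(0.301 × 0.00134) = -0.0004033
  B: epsilon_lateral = -(0.316 × 0.000944) = -0.0002983
|epsilon_lateral|: A = 0.0004033, B = 0.0002983, so A is larger in magnitude.
Final answer: A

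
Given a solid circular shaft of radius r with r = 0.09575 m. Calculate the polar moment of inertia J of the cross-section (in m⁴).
Model: a solid circular shaft of radius r, so J = (π·r^4) / 2.
Substitute:
  J = (π × 0.09575^4) / 2
  J = 0.000132 m⁴
Final answer: J = 0.000132 m⁴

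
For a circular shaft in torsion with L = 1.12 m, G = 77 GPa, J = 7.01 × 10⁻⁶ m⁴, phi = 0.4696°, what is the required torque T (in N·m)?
Model: a circular shaft in torsion, so phi = (T·L) / (G·J).
Solve for T: T = (phi·G·J) / L.
Convert to SI units:
  G = 77 GPa = 7.7 × 10¹⁰ Pa
  phi = 0.4696° = 0.008196 rad
Substitute:
  T = (0.008196 × (7.7 × 10¹⁰) × (7.01 × 10⁻⁶)) / 1.12
  T = 3950 N·m
Final answer: T = 3950 N·m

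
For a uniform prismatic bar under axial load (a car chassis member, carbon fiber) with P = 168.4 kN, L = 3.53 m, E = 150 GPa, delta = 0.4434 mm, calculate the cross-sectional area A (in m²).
Model: a uniform prismatic bar under axial load, so delta = (P·L) / (A·E).
Solve for A: A = (P·L) / (delta·E).
Convert to SI units:
  P = 168.4 kN = 168400 N
  E = 150 GPa = 1.5 × 10¹¹ Pa
  delta = 0.4434 mm = 0.0004434 m
Substitute:
  A = (168400 × 3.53) / (0.0004434 × (1.5 × 10¹¹))
  A = 0.008938 m²
Final answer: A = 0.008938 m²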